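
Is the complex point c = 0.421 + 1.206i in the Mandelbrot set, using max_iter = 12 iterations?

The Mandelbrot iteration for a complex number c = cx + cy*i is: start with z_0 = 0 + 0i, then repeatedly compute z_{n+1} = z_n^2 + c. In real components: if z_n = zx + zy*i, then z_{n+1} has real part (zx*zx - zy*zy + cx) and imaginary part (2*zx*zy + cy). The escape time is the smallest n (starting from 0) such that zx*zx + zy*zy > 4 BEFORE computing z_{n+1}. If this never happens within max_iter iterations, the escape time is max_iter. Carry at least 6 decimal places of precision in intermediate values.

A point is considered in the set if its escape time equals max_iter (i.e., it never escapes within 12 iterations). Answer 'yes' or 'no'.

Answer: no

Derivation:
z_0 = 0 + 0i, c = 0.4210 + 1.2060i
Iter 1: z = 0.4210 + 1.2060i, |z|^2 = 1.6317
Iter 2: z = -0.8562 + 2.2215i, |z|^2 = 5.6679
Escaped at iteration 2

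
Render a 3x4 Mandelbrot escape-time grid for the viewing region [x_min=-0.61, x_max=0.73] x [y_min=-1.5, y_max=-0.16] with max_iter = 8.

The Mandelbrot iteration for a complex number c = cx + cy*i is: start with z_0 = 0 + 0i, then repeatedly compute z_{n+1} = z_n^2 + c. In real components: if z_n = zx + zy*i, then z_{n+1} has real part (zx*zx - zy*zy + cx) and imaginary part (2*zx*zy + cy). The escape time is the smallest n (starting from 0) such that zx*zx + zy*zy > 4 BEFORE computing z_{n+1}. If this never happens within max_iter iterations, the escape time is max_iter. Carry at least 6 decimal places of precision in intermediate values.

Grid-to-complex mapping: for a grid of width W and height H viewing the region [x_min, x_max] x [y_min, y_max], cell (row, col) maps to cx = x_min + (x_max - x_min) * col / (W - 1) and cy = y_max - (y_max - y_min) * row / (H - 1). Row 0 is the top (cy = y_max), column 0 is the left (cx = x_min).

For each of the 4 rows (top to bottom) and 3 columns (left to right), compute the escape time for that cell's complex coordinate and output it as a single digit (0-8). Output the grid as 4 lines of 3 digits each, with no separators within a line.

(row=0, col=0): c = -0.6100 + -0.1600i → escape time 8
(row=0, col=1): c = 0.0600 + -0.1600i → escape time 8
(row=0, col=2): c = 0.7300 + -0.1600i → escape time 3
(row=1, col=0): c = -0.6100 + -0.6067i → escape time 8
(row=1, col=1): c = 0.0600 + -0.6067i → escape time 8
(row=1, col=2): c = 0.7300 + -0.6067i → escape time 3
(row=2, col=0): c = -0.6100 + -1.0533i → escape time 3
(row=2, col=1): c = 0.0600 + -1.0533i → escape time 4
(row=2, col=2): c = 0.7300 + -1.0533i → escape time 2
(row=3, col=0): c = -0.6100 + -1.5000i → escape time 2
(row=3, col=1): c = 0.0600 + -1.5000i → escape time 2
(row=3, col=2): c = 0.7300 + -1.5000i → escape time 2

Answer: 883
883
342
222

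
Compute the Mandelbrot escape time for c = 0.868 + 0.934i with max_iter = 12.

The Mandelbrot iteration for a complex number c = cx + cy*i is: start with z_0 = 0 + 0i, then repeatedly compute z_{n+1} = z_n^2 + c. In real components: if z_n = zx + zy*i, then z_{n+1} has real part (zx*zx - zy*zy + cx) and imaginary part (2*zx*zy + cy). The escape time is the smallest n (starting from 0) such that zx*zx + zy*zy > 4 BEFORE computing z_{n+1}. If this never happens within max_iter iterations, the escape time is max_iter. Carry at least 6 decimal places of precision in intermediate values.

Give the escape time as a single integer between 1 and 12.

Answer: 2

Derivation:
z_0 = 0 + 0i, c = 0.8680 + 0.9340i
Iter 1: z = 0.8680 + 0.9340i, |z|^2 = 1.6258
Iter 2: z = 0.7491 + 2.5554i, |z|^2 = 7.0913
Escaped at iteration 2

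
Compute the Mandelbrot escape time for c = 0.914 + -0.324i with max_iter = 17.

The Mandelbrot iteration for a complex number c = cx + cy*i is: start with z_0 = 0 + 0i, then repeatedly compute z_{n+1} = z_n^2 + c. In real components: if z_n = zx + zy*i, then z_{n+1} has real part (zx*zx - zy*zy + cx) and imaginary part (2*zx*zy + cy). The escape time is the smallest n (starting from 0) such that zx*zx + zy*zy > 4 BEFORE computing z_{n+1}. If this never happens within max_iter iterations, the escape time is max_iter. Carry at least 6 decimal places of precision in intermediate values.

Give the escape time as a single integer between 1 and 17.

z_0 = 0 + 0i, c = 0.9140 + -0.3240i
Iter 1: z = 0.9140 + -0.3240i, |z|^2 = 0.9404
Iter 2: z = 1.6444 + -0.9163i, |z|^2 = 3.5437
Iter 3: z = 2.7786 + -3.3375i, |z|^2 = 18.8591
Escaped at iteration 3

Answer: 3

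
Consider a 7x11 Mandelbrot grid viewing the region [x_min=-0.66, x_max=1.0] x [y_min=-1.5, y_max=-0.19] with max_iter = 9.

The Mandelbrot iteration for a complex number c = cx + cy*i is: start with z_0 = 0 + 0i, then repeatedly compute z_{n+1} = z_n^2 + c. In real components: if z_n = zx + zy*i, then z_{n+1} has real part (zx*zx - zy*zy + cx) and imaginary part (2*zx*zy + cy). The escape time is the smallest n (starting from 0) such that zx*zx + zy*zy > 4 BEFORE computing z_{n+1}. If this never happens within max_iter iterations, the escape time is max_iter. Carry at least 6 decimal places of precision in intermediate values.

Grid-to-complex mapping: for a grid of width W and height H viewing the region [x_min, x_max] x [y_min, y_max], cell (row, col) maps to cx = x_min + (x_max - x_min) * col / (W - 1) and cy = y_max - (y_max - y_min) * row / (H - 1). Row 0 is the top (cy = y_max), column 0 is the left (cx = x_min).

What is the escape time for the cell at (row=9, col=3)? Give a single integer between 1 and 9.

z_0 = 0 + 0i, c = 0.1700 + -1.3690i
Iter 1: z = 0.1700 + -1.3690i, |z|^2 = 1.9031
Iter 2: z = -1.6753 + -1.8345i, |z|^2 = 6.1717
Escaped at iteration 2

Answer: 2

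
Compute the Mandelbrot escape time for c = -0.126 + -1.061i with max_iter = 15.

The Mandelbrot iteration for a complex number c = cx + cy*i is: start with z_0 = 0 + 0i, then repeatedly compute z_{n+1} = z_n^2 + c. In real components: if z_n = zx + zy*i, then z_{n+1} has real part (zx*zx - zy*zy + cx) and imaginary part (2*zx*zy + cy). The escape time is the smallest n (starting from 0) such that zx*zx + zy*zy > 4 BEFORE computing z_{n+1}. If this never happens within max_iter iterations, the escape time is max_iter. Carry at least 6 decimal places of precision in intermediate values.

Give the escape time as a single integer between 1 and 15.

Answer: 7

Derivation:
z_0 = 0 + 0i, c = -0.1260 + -1.0610i
Iter 1: z = -0.1260 + -1.0610i, |z|^2 = 1.1416
Iter 2: z = -1.2358 + -0.7936i, |z|^2 = 2.1572
Iter 3: z = 0.7715 + 0.9006i, |z|^2 = 1.4062
Iter 4: z = -0.3419 + 0.3286i, |z|^2 = 0.2249
Iter 5: z = -0.1170 + -1.2857i, |z|^2 = 1.6667
Iter 6: z = -1.7653 + -0.7600i, |z|^2 = 3.6939
Iter 7: z = 2.4127 + 1.6223i, |z|^2 = 8.4529
Escaped at iteration 7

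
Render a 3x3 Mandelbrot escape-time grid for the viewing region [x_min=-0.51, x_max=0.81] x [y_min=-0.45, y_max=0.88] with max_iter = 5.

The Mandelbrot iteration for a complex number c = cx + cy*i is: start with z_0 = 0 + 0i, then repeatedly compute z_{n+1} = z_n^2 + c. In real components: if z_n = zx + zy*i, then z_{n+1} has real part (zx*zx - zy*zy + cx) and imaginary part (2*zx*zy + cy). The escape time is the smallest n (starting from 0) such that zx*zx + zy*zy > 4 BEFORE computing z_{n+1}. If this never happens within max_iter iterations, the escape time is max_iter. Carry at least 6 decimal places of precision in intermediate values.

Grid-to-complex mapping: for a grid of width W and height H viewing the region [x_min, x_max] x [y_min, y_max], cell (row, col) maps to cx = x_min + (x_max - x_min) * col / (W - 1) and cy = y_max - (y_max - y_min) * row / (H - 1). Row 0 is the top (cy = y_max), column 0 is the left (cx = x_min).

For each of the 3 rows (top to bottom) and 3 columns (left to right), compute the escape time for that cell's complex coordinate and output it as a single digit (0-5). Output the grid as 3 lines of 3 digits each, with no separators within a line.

Answer: 452
553
553

Derivation:
(row=0, col=0): c = -0.5100 + 0.8800i → escape time 4
(row=0, col=1): c = 0.1500 + 0.8800i → escape time 5
(row=0, col=2): c = 0.8100 + 0.8800i → escape time 2
(row=1, col=0): c = -0.5100 + 0.2150i → escape time 5
(row=1, col=1): c = 0.1500 + 0.2150i → escape time 5
(row=1, col=2): c = 0.8100 + 0.2150i → escape time 3
(row=2, col=0): c = -0.5100 + -0.4500i → escape time 5
(row=2, col=1): c = 0.1500 + -0.4500i → escape time 5
(row=2, col=2): c = 0.8100 + -0.4500i → escape time 3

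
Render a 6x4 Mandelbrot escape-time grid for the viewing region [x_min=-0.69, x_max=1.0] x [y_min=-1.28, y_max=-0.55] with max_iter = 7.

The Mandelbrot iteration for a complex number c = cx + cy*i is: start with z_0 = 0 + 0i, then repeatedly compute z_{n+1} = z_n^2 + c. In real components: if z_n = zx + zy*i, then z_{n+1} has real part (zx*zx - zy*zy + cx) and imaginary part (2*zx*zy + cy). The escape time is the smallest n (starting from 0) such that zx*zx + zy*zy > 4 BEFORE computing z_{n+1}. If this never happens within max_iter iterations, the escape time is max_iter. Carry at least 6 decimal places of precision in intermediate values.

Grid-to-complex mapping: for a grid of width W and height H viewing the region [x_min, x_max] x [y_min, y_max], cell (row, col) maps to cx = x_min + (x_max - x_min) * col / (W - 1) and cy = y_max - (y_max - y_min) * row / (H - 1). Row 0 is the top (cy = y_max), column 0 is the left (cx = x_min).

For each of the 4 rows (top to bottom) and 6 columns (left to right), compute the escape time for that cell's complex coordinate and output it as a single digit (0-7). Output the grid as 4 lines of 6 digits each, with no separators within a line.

Answer: 777732
477432
357322
332222

Derivation:
(row=0, col=0): c = -0.6900 + -0.5500i → escape time 7
(row=0, col=1): c = -0.3520 + -0.5500i → escape time 7
(row=0, col=2): c = -0.0140 + -0.5500i → escape time 7
(row=0, col=3): c = 0.3240 + -0.5500i → escape time 7
(row=0, col=4): c = 0.6620 + -0.5500i → escape time 3
(row=0, col=5): c = 1.0000 + -0.5500i → escape time 2
(row=1, col=0): c = -0.6900 + -0.7933i → escape time 4
(row=1, col=1): c = -0.3520 + -0.7933i → escape time 7
(row=1, col=2): c = -0.0140 + -0.7933i → escape time 7
(row=1, col=3): c = 0.3240 + -0.7933i → escape time 4
(row=1, col=4): c = 0.6620 + -0.7933i → escape time 3
(row=1, col=5): c = 1.0000 + -0.7933i → escape time 2
(row=2, col=0): c = -0.6900 + -1.0367i → escape time 3
(row=2, col=1): c = -0.3520 + -1.0367i → escape time 5
(row=2, col=2): c = -0.0140 + -1.0367i → escape time 7
(row=2, col=3): c = 0.3240 + -1.0367i → escape time 3
(row=2, col=4): c = 0.6620 + -1.0367i → escape time 2
(row=2, col=5): c = 1.0000 + -1.0367i → escape time 2
(row=3, col=0): c = -0.6900 + -1.2800i → escape time 3
(row=3, col=1): c = -0.3520 + -1.2800i → escape time 3
(row=3, col=2): c = -0.0140 + -1.2800i → escape time 2
(row=3, col=3): c = 0.3240 + -1.2800i → escape time 2
(row=3, col=4): c = 0.6620 + -1.2800i → escape time 2
(row=3, col=5): c = 1.0000 + -1.2800i → escape time 2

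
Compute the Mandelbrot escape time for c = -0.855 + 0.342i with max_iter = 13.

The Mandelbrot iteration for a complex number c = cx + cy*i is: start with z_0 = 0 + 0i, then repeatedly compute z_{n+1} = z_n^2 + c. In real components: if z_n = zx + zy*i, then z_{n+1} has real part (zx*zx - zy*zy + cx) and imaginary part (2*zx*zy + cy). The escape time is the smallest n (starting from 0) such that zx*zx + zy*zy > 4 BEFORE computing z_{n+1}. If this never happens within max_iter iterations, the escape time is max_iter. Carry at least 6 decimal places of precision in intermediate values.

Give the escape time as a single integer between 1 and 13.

Answer: 8

Derivation:
z_0 = 0 + 0i, c = -0.8550 + 0.3420i
Iter 1: z = -0.8550 + 0.3420i, |z|^2 = 0.8480
Iter 2: z = -0.2409 + -0.2428i, |z|^2 = 0.1170
Iter 3: z = -0.8559 + 0.4590i, |z|^2 = 0.9433
Iter 4: z = -0.3331 + -0.4437i, |z|^2 = 0.3079
Iter 5: z = -0.9409 + 0.6376i, |z|^2 = 1.2919
Iter 6: z = -0.3762 + -0.8579i, |z|^2 = 0.8776
Iter 7: z = -1.4496 + 0.9875i, |z|^2 = 3.0764
Iter 8: z = 0.2710 + -2.5209i, |z|^2 = 6.4283
Escaped at iteration 8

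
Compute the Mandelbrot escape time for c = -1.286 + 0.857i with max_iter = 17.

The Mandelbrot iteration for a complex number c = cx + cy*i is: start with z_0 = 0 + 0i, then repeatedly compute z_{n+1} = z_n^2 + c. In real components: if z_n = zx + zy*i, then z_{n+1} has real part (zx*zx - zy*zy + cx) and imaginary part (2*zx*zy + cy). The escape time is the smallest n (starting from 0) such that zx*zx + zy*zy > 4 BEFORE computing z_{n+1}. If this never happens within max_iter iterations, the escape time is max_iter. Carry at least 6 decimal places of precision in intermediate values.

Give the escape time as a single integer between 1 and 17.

Answer: 3

Derivation:
z_0 = 0 + 0i, c = -1.2860 + 0.8570i
Iter 1: z = -1.2860 + 0.8570i, |z|^2 = 2.3882
Iter 2: z = -0.3667 + -1.3472i, |z|^2 = 1.9494
Iter 3: z = -2.9665 + 1.8449i, |z|^2 = 12.2040
Escaped at iteration 3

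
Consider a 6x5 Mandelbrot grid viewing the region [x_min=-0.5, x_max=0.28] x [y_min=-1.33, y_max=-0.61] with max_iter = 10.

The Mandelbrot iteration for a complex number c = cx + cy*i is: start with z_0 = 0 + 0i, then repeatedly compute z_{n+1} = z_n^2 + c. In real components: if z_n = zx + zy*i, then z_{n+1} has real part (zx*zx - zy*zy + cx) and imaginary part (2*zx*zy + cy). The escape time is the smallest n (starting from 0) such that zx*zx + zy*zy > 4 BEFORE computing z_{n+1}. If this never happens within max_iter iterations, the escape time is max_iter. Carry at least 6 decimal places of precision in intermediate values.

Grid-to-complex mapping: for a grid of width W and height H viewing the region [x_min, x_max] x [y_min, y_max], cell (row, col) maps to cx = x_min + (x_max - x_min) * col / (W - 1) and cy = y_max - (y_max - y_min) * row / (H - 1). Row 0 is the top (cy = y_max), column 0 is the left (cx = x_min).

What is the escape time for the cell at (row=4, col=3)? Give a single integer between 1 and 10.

Answer: 2

Derivation:
z_0 = 0 + 0i, c = -0.0320 + -1.3300i
Iter 1: z = -0.0320 + -1.3300i, |z|^2 = 1.7699
Iter 2: z = -1.7999 + -1.2449i, |z|^2 = 4.7893
Escaped at iteration 2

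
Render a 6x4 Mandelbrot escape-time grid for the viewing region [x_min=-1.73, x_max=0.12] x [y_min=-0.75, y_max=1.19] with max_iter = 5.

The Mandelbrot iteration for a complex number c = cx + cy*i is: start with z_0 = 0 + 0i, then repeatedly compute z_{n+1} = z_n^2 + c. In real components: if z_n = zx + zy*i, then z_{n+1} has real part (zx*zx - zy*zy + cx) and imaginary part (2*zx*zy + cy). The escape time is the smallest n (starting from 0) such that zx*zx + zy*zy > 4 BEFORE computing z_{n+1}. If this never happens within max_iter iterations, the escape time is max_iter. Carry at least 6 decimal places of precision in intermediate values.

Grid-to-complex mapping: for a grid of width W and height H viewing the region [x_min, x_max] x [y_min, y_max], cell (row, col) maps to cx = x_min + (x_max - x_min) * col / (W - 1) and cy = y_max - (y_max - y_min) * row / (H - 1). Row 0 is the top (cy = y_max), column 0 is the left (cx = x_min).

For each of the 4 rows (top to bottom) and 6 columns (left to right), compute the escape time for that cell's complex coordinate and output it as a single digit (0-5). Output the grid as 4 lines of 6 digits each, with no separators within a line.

Answer: 123333
335555
555555
334555

Derivation:
(row=0, col=0): c = -1.7300 + 1.1900i → escape time 1
(row=0, col=1): c = -1.3600 + 1.1900i → escape time 2
(row=0, col=2): c = -0.9900 + 1.1900i → escape time 3
(row=0, col=3): c = -0.6200 + 1.1900i → escape time 3
(row=0, col=4): c = -0.2500 + 1.1900i → escape time 3
(row=0, col=5): c = 0.1200 + 1.1900i → escape time 3
(row=1, col=0): c = -1.7300 + 0.5433i → escape time 3
(row=1, col=1): c = -1.3600 + 0.5433i → escape time 3
(row=1, col=2): c = -0.9900 + 0.5433i → escape time 5
(row=1, col=3): c = -0.6200 + 0.5433i → escape time 5
(row=1, col=4): c = -0.2500 + 0.5433i → escape time 5
(row=1, col=5): c = 0.1200 + 0.5433i → escape time 5
(row=2, col=0): c = -1.7300 + -0.1033i → escape time 5
(row=2, col=1): c = -1.3600 + -0.1033i → escape time 5
(row=2, col=2): c = -0.9900 + -0.1033i → escape time 5
(row=2, col=3): c = -0.6200 + -0.1033i → escape time 5
(row=2, col=4): c = -0.2500 + -0.1033i → escape time 5
(row=2, col=5): c = 0.1200 + -0.1033i → escape time 5
(row=3, col=0): c = -1.7300 + -0.7500i → escape time 3
(row=3, col=1): c = -1.3600 + -0.7500i → escape time 3
(row=3, col=2): c = -0.9900 + -0.7500i → escape time 4
(row=3, col=3): c = -0.6200 + -0.7500i → escape time 5
(row=3, col=4): c = -0.2500 + -0.7500i → escape time 5
(row=3, col=5): c = 0.1200 + -0.7500i → escape time 5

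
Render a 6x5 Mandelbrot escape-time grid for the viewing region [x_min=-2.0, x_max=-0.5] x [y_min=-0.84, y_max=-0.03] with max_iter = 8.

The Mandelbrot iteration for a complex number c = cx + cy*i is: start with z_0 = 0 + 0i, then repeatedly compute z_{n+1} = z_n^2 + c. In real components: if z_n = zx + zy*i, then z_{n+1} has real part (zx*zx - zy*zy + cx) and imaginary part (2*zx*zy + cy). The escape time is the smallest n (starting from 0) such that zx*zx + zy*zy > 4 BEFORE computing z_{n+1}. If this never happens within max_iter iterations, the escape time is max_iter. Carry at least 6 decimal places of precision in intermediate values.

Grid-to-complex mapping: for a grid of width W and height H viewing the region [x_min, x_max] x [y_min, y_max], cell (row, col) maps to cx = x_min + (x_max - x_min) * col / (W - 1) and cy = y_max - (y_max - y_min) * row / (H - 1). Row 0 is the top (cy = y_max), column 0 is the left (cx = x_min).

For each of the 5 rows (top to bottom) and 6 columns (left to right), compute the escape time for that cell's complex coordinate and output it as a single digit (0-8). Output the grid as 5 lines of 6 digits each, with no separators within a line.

Answer: 188888
146888
134678
133458
123345

Derivation:
(row=0, col=0): c = -2.0000 + -0.0300i → escape time 1
(row=0, col=1): c = -1.7000 + -0.0300i → escape time 8
(row=0, col=2): c = -1.4000 + -0.0300i → escape time 8
(row=0, col=3): c = -1.1000 + -0.0300i → escape time 8
(row=0, col=4): c = -0.8000 + -0.0300i → escape time 8
(row=0, col=5): c = -0.5000 + -0.0300i → escape time 8
(row=1, col=0): c = -2.0000 + -0.2325i → escape time 1
(row=1, col=1): c = -1.7000 + -0.2325i → escape time 4
(row=1, col=2): c = -1.4000 + -0.2325i → escape time 6
(row=1, col=3): c = -1.1000 + -0.2325i → escape time 8
(row=1, col=4): c = -0.8000 + -0.2325i → escape time 8
(row=1, col=5): c = -0.5000 + -0.2325i → escape time 8
(row=2, col=0): c = -2.0000 + -0.4350i → escape time 1
(row=2, col=1): c = -1.7000 + -0.4350i → escape time 3
(row=2, col=2): c = -1.4000 + -0.4350i → escape time 4
(row=2, col=3): c = -1.1000 + -0.4350i → escape time 6
(row=2, col=4): c = -0.8000 + -0.4350i → escape time 7
(row=2, col=5): c = -0.5000 + -0.4350i → escape time 8
(row=3, col=0): c = -2.0000 + -0.6375i → escape time 1
(row=3, col=1): c = -1.7000 + -0.6375i → escape time 3
(row=3, col=2): c = -1.4000 + -0.6375i → escape time 3
(row=3, col=3): c = -1.1000 + -0.6375i → escape time 4
(row=3, col=4): c = -0.8000 + -0.6375i → escape time 5
(row=3, col=5): c = -0.5000 + -0.6375i → escape time 8
(row=4, col=0): c = -2.0000 + -0.8400i → escape time 1
(row=4, col=1): c = -1.7000 + -0.8400i → escape time 2
(row=4, col=2): c = -1.4000 + -0.8400i → escape time 3
(row=4, col=3): c = -1.1000 + -0.8400i → escape time 3
(row=4, col=4): c = -0.8000 + -0.8400i → escape time 4
(row=4, col=5): c = -0.5000 + -0.8400i → escape time 5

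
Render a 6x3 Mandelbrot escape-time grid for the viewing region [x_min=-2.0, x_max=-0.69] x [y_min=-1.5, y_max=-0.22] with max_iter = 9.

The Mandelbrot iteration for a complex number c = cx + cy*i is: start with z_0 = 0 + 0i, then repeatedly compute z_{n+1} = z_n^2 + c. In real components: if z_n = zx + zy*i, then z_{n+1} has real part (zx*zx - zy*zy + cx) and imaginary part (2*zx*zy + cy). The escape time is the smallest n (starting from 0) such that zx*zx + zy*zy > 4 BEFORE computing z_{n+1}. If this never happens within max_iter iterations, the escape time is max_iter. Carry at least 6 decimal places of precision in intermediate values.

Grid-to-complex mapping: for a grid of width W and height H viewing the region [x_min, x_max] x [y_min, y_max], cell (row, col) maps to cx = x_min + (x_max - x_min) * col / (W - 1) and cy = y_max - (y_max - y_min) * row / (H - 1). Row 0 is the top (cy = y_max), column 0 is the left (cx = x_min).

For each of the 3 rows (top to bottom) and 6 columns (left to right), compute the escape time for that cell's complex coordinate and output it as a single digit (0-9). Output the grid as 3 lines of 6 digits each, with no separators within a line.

(row=0, col=0): c = -2.0000 + -0.2200i → escape time 1
(row=0, col=1): c = -1.7380 + -0.2200i → escape time 4
(row=0, col=2): c = -1.4760 + -0.2200i → escape time 5
(row=0, col=3): c = -1.2140 + -0.2200i → escape time 9
(row=0, col=4): c = -0.9520 + -0.2200i → escape time 9
(row=0, col=5): c = -0.6900 + -0.2200i → escape time 9
(row=1, col=0): c = -2.0000 + -0.8600i → escape time 1
(row=1, col=1): c = -1.7380 + -0.8600i → escape time 2
(row=1, col=2): c = -1.4760 + -0.8600i → escape time 3
(row=1, col=3): c = -1.2140 + -0.8600i → escape time 3
(row=1, col=4): c = -0.9520 + -0.8600i → escape time 3
(row=1, col=5): c = -0.6900 + -0.8600i → escape time 4
(row=2, col=0): c = -2.0000 + -1.5000i → escape time 1
(row=2, col=1): c = -1.7380 + -1.5000i → escape time 1
(row=2, col=2): c = -1.4760 + -1.5000i → escape time 1
(row=2, col=3): c = -1.2140 + -1.5000i → escape time 2
(row=2, col=4): c = -0.9520 + -1.5000i → escape time 2
(row=2, col=5): c = -0.6900 + -1.5000i → escape time 2

Answer: 145999
123334
111222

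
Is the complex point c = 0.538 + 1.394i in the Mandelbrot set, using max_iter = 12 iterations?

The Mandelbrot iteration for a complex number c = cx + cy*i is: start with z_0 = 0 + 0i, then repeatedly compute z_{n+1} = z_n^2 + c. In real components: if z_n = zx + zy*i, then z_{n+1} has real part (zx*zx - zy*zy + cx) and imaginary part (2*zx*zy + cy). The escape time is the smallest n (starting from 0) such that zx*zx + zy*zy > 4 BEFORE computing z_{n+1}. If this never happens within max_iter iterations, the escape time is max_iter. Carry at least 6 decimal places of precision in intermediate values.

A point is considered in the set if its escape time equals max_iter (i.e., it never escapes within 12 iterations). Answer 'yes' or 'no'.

z_0 = 0 + 0i, c = 0.5380 + 1.3940i
Iter 1: z = 0.5380 + 1.3940i, |z|^2 = 2.2327
Iter 2: z = -1.1158 + 2.8939i, |z|^2 = 9.6199
Escaped at iteration 2

Answer: no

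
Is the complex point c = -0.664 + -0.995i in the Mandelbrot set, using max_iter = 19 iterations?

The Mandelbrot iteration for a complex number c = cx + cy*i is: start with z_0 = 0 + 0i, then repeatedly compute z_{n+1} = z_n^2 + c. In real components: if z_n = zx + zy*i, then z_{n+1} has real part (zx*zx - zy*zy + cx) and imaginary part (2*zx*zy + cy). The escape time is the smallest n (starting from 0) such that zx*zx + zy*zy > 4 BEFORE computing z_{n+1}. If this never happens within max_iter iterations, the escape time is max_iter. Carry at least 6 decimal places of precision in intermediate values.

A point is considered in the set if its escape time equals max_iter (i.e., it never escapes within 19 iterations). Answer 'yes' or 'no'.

Answer: no

Derivation:
z_0 = 0 + 0i, c = -0.6640 + -0.9950i
Iter 1: z = -0.6640 + -0.9950i, |z|^2 = 1.4309
Iter 2: z = -1.2131 + 0.3264i, |z|^2 = 1.5782
Iter 3: z = 0.7012 + -1.7868i, |z|^2 = 3.6844
Iter 4: z = -3.3651 + -3.5008i, |z|^2 = 23.5794
Escaped at iteration 4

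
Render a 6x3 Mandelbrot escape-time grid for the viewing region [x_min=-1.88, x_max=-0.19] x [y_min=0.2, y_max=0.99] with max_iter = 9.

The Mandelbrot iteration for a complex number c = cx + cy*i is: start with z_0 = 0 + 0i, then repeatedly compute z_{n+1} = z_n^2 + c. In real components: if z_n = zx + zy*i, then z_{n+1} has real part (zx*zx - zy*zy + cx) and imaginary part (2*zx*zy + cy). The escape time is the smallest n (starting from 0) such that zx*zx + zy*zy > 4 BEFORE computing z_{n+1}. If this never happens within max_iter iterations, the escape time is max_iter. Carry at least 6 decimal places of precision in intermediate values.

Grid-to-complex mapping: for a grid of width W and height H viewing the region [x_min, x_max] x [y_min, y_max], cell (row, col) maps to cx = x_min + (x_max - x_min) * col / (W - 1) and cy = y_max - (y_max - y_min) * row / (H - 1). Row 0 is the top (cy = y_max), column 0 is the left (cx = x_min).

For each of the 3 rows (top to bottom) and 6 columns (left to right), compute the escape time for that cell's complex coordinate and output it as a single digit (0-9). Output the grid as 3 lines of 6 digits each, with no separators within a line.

Answer: 123348
233599
459999

Derivation:
(row=0, col=0): c = -1.8800 + 0.9900i → escape time 1
(row=0, col=1): c = -1.5420 + 0.9900i → escape time 2
(row=0, col=2): c = -1.2040 + 0.9900i → escape time 3
(row=0, col=3): c = -0.8660 + 0.9900i → escape time 3
(row=0, col=4): c = -0.5280 + 0.9900i → escape time 4
(row=0, col=5): c = -0.1900 + 0.9900i → escape time 8
(row=1, col=0): c = -1.8800 + 0.5950i → escape time 2
(row=1, col=1): c = -1.5420 + 0.5950i → escape time 3
(row=1, col=2): c = -1.2040 + 0.5950i → escape time 3
(row=1, col=3): c = -0.8660 + 0.5950i → escape time 5
(row=1, col=4): c = -0.5280 + 0.5950i → escape time 9
(row=1, col=5): c = -0.1900 + 0.5950i → escape time 9
(row=2, col=0): c = -1.8800 + 0.2000i → escape time 4
(row=2, col=1): c = -1.5420 + 0.2000i → escape time 5
(row=2, col=2): c = -1.2040 + 0.2000i → escape time 9
(row=2, col=3): c = -0.8660 + 0.2000i → escape time 9
(row=2, col=4): c = -0.5280 + 0.2000i → escape time 9
(row=2, col=5): c = -0.1900 + 0.2000i → escape time 9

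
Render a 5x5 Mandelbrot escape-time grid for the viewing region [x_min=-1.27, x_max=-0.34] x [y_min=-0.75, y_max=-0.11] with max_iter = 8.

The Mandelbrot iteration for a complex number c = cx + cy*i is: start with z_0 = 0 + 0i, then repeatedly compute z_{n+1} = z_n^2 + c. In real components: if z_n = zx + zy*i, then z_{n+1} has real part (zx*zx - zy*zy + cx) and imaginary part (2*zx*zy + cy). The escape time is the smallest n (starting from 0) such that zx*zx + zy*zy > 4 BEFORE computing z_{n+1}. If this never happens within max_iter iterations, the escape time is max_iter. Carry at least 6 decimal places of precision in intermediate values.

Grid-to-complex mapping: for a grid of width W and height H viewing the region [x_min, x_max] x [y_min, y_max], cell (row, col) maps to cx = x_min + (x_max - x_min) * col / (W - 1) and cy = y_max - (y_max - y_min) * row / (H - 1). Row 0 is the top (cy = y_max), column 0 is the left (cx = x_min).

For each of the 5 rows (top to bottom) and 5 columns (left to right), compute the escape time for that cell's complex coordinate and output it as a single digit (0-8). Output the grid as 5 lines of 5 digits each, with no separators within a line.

(row=0, col=0): c = -1.2700 + -0.1100i → escape time 8
(row=0, col=1): c = -1.0375 + -0.1100i → escape time 8
(row=0, col=2): c = -0.8050 + -0.1100i → escape time 8
(row=0, col=3): c = -0.5725 + -0.1100i → escape time 8
(row=0, col=4): c = -0.3400 + -0.1100i → escape time 8
(row=1, col=0): c = -1.2700 + -0.2700i → escape time 8
(row=1, col=1): c = -1.0375 + -0.2700i → escape time 8
(row=1, col=2): c = -0.8050 + -0.2700i → escape time 8
(row=1, col=3): c = -0.5725 + -0.2700i → escape time 8
(row=1, col=4): c = -0.3400 + -0.2700i → escape time 8
(row=2, col=0): c = -1.2700 + -0.4300i → escape time 8
(row=2, col=1): c = -1.0375 + -0.4300i → escape time 6
(row=2, col=2): c = -0.8050 + -0.4300i → escape time 7
(row=2, col=3): c = -0.5725 + -0.4300i → escape time 8
(row=2, col=4): c = -0.3400 + -0.4300i → escape time 8
(row=3, col=0): c = -1.2700 + -0.5900i → escape time 3
(row=3, col=1): c = -1.0375 + -0.5900i → escape time 4
(row=3, col=2): c = -0.8050 + -0.5900i → escape time 5
(row=3, col=3): c = -0.5725 + -0.5900i → escape time 8
(row=3, col=4): c = -0.3400 + -0.5900i → escape time 8
(row=4, col=0): c = -1.2700 + -0.7500i → escape time 3
(row=4, col=1): c = -1.0375 + -0.7500i → escape time 3
(row=4, col=2): c = -0.8050 + -0.7500i → escape time 4
(row=4, col=3): c = -0.5725 + -0.7500i → escape time 6
(row=4, col=4): c = -0.3400 + -0.7500i → escape time 8

Answer: 88888
88888
86788
34588
33468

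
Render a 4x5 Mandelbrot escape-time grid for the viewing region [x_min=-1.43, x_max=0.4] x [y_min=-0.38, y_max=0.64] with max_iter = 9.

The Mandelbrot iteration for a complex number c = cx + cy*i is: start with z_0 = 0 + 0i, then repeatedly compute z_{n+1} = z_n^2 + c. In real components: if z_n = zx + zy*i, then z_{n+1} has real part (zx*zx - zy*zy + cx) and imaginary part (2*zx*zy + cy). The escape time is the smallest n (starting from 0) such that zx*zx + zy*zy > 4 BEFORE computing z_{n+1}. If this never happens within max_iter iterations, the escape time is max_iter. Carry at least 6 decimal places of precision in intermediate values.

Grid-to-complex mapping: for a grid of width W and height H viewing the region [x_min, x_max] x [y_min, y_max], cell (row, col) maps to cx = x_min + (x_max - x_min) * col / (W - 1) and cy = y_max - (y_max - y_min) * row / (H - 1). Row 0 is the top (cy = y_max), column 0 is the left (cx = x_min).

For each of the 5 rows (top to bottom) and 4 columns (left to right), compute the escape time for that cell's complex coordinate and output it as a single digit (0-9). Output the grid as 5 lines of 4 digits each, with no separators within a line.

Answer: 3597
4799
8999
8999
5799

Derivation:
(row=0, col=0): c = -1.4300 + 0.6400i → escape time 3
(row=0, col=1): c = -0.8200 + 0.6400i → escape time 5
(row=0, col=2): c = -0.2100 + 0.6400i → escape time 9
(row=0, col=3): c = 0.4000 + 0.6400i → escape time 7
(row=1, col=0): c = -1.4300 + 0.3850i → escape time 4
(row=1, col=1): c = -0.8200 + 0.3850i → escape time 7
(row=1, col=2): c = -0.2100 + 0.3850i → escape time 9
(row=1, col=3): c = 0.4000 + 0.3850i → escape time 9
(row=2, col=0): c = -1.4300 + 0.1300i → escape time 8
(row=2, col=1): c = -0.8200 + 0.1300i → escape time 9
(row=2, col=2): c = -0.2100 + 0.1300i → escape time 9
(row=2, col=3): c = 0.4000 + 0.1300i → escape time 9
(row=3, col=0): c = -1.4300 + -0.1250i → escape time 8
(row=3, col=1): c = -0.8200 + -0.1250i → escape time 9
(row=3, col=2): c = -0.2100 + -0.1250i → escape time 9
(row=3, col=3): c = 0.4000 + -0.1250i → escape time 9
(row=4, col=0): c = -1.4300 + -0.3800i → escape time 5
(row=4, col=1): c = -0.8200 + -0.3800i → escape time 7
(row=4, col=2): c = -0.2100 + -0.3800i → escape time 9
(row=4, col=3): c = 0.4000 + -0.3800i → escape time 9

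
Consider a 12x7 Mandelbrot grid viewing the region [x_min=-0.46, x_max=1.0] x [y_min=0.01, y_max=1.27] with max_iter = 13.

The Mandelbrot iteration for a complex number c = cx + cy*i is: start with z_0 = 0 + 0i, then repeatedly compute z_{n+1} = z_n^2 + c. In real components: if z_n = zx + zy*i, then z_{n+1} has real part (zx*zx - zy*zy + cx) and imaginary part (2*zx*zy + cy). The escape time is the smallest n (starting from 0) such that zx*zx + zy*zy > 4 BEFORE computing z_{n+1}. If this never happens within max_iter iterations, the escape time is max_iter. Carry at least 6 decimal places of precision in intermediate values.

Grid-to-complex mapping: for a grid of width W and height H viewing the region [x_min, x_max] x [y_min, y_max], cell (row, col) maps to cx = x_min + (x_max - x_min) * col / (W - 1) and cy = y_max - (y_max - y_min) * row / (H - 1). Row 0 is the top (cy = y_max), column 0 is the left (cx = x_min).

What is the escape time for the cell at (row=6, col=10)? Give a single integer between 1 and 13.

Answer: 3

Derivation:
z_0 = 0 + 0i, c = 0.8673 + 0.0100i
Iter 1: z = 0.8673 + 0.0100i, |z|^2 = 0.7523
Iter 2: z = 1.6193 + 0.0273i, |z|^2 = 2.6230
Iter 3: z = 3.4888 + 0.0986i, |z|^2 = 12.1812
Escaped at iteration 3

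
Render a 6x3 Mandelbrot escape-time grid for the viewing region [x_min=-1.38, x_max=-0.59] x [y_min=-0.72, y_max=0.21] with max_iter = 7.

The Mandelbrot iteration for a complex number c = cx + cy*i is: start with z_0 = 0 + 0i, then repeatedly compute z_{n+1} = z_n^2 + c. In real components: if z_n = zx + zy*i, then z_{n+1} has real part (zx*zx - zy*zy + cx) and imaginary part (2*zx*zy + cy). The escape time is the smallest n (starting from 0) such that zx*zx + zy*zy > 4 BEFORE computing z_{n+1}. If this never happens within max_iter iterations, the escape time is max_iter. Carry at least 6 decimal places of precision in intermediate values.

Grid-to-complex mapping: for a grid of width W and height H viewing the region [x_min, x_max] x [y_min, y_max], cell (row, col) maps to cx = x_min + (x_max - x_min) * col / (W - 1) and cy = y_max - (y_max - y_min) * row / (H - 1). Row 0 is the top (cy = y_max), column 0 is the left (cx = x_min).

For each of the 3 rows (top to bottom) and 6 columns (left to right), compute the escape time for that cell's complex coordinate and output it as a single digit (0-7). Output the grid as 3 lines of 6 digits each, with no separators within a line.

Answer: 777777
677777
333447

Derivation:
(row=0, col=0): c = -1.3800 + 0.2100i → escape time 7
(row=0, col=1): c = -1.2220 + 0.2100i → escape time 7
(row=0, col=2): c = -1.0640 + 0.2100i → escape time 7
(row=0, col=3): c = -0.9060 + 0.2100i → escape time 7
(row=0, col=4): c = -0.7480 + 0.2100i → escape time 7
(row=0, col=5): c = -0.5900 + 0.2100i → escape time 7
(row=1, col=0): c = -1.3800 + -0.2550i → escape time 6
(row=1, col=1): c = -1.2220 + -0.2550i → escape time 7
(row=1, col=2): c = -1.0640 + -0.2550i → escape time 7
(row=1, col=3): c = -0.9060 + -0.2550i → escape time 7
(row=1, col=4): c = -0.7480 + -0.2550i → escape time 7
(row=1, col=5): c = -0.5900 + -0.2550i → escape time 7
(row=2, col=0): c = -1.3800 + -0.7200i → escape time 3
(row=2, col=1): c = -1.2220 + -0.7200i → escape time 3
(row=2, col=2): c = -1.0640 + -0.7200i → escape time 3
(row=2, col=3): c = -0.9060 + -0.7200i → escape time 4
(row=2, col=4): c = -0.7480 + -0.7200i → escape time 4
(row=2, col=5): c = -0.5900 + -0.7200i → escape time 7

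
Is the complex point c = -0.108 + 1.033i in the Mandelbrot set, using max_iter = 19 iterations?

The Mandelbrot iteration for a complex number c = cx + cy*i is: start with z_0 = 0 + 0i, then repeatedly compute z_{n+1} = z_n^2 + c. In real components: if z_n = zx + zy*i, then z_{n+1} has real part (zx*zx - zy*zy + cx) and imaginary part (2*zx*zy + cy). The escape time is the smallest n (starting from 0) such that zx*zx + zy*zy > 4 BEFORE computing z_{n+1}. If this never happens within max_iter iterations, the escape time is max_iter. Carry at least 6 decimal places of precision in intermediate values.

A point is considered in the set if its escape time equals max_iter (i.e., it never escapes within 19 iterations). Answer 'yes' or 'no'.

z_0 = 0 + 0i, c = -0.1080 + 1.0330i
Iter 1: z = -0.1080 + 1.0330i, |z|^2 = 1.0788
Iter 2: z = -1.1634 + 0.8099i, |z|^2 = 2.0095
Iter 3: z = 0.5897 + -0.8515i, |z|^2 = 1.0727
Iter 4: z = -0.4853 + 0.0289i, |z|^2 = 0.2363
Iter 5: z = 0.1266 + 1.0050i, |z|^2 = 1.0260
Iter 6: z = -1.1020 + 1.2876i, |z|^2 = 2.8721
Iter 7: z = -0.5515 + -1.8047i, |z|^2 = 3.5611
Iter 8: z = -3.0608 + 3.0235i, |z|^2 = 18.5102
Escaped at iteration 8

Answer: no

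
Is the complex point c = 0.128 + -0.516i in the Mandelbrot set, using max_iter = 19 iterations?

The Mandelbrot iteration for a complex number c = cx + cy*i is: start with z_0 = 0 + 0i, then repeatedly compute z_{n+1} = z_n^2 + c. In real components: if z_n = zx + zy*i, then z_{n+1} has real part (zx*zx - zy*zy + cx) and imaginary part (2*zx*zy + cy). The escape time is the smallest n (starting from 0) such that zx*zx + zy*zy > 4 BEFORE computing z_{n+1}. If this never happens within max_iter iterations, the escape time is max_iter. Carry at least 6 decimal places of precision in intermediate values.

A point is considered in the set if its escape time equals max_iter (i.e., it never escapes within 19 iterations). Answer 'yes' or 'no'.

Answer: yes

Derivation:
z_0 = 0 + 0i, c = 0.1280 + -0.5160i
Iter 1: z = 0.1280 + -0.5160i, |z|^2 = 0.2826
Iter 2: z = -0.1219 + -0.6481i, |z|^2 = 0.4349
Iter 3: z = -0.2772 + -0.3580i, |z|^2 = 0.2050
Iter 4: z = 0.0766 + -0.3175i, |z|^2 = 0.1067
Iter 5: z = 0.0331 + -0.5647i, |z|^2 = 0.3199
Iter 6: z = -0.1898 + -0.5533i, |z|^2 = 0.3422
Iter 7: z = -0.1422 + -0.3060i, |z|^2 = 0.1138
Iter 8: z = 0.0546 + -0.4290i, |z|^2 = 0.1870
Iter 9: z = -0.0531 + -0.5628i, |z|^2 = 0.3196
Iter 10: z = -0.1860 + -0.4563i, |z|^2 = 0.2428
Iter 11: z = -0.0456 + -0.3463i, |z|^2 = 0.1220
Iter 12: z = 0.0102 + -0.4844i, |z|^2 = 0.2348
Iter 13: z = -0.1066 + -0.5258i, |z|^2 = 0.2879
Iter 14: z = -0.1371 + -0.4039i, |z|^2 = 0.1820
Iter 15: z = -0.0164 + -0.4052i, |z|^2 = 0.1645
Iter 16: z = -0.0359 + -0.5027i, |z|^2 = 0.2540
Iter 17: z = -0.1235 + -0.4799i, |z|^2 = 0.2455
Iter 18: z = -0.0870 + -0.3975i, |z|^2 = 0.1656
Did not escape in 19 iterations → in set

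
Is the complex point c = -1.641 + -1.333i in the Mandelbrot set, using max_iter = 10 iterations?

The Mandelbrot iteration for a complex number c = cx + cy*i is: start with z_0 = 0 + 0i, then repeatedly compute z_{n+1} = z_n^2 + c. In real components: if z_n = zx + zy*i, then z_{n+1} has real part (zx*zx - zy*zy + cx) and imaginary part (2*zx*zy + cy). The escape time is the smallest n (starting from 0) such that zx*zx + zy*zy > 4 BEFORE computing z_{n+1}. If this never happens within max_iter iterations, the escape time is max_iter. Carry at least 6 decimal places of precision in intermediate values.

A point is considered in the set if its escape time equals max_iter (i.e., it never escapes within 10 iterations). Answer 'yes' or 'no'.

Answer: no

Derivation:
z_0 = 0 + 0i, c = -1.6410 + -1.3330i
Iter 1: z = -1.6410 + -1.3330i, |z|^2 = 4.4698
Escaped at iteration 1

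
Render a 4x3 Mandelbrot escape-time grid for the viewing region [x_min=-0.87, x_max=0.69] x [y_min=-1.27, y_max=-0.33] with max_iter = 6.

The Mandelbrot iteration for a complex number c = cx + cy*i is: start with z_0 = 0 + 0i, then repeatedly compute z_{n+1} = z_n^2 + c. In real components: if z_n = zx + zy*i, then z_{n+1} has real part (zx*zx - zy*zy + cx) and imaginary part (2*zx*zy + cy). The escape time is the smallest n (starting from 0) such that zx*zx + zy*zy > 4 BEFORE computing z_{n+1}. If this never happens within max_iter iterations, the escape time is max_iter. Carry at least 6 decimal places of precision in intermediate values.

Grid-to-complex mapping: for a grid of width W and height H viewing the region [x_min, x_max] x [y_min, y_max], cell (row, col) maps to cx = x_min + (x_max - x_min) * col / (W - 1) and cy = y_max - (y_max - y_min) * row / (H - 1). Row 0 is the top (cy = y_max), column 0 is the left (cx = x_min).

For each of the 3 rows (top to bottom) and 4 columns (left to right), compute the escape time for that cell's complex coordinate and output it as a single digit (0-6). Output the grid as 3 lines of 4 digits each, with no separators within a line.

Answer: 6663
4653
3322

Derivation:
(row=0, col=0): c = -0.8700 + -0.3300i → escape time 6
(row=0, col=1): c = -0.3500 + -0.3300i → escape time 6
(row=0, col=2): c = 0.1700 + -0.3300i → escape time 6
(row=0, col=3): c = 0.6900 + -0.3300i → escape time 3
(row=1, col=0): c = -0.8700 + -0.8000i → escape time 4
(row=1, col=1): c = -0.3500 + -0.8000i → escape time 6
(row=1, col=2): c = 0.1700 + -0.8000i → escape time 5
(row=1, col=3): c = 0.6900 + -0.8000i → escape time 3
(row=2, col=0): c = -0.8700 + -1.2700i → escape time 3
(row=2, col=1): c = -0.3500 + -1.2700i → escape time 3
(row=2, col=2): c = 0.1700 + -1.2700i → escape time 2
(row=2, col=3): c = 0.6900 + -1.2700i → escape time 2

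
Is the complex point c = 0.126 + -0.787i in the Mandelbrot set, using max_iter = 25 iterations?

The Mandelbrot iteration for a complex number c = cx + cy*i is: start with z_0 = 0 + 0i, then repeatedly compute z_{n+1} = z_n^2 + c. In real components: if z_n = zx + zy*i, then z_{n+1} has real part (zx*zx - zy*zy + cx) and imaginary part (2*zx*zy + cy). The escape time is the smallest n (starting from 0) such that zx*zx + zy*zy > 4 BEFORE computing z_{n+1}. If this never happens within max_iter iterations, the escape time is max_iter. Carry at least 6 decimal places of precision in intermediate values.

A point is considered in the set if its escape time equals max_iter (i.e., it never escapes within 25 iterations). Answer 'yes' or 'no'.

z_0 = 0 + 0i, c = 0.1260 + -0.7870i
Iter 1: z = 0.1260 + -0.7870i, |z|^2 = 0.6352
Iter 2: z = -0.4775 + -0.9853i, |z|^2 = 1.1989
Iter 3: z = -0.6169 + 0.1540i, |z|^2 = 0.4042
Iter 4: z = 0.4828 + -0.9770i, |z|^2 = 1.1876
Iter 5: z = -0.5953 + -1.7304i, |z|^2 = 3.3486
Iter 6: z = -2.5138 + 1.2733i, |z|^2 = 7.9404
Escaped at iteration 6

Answer: no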